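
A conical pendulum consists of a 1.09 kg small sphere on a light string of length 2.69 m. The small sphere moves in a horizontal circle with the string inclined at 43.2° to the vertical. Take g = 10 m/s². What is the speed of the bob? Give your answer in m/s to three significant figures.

The radius of the circle is r = L sinθ = 2.69 × sin 43.2° = 1.841 m.
Horizontally T sinθ = mv²/r and vertically T cosθ = mg, so tanθ = v²/(rg).
v = √(r g tanθ) = √(1.841 × 10.0 × 0.9391) = √17.29 = 4.158 m/s.

4.16 m/s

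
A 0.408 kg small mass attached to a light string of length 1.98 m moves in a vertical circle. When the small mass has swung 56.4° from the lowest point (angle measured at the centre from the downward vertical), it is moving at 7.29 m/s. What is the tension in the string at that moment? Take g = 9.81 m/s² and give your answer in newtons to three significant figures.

13.2 N

Take the radial direction toward the centre of the circle as positive. The component of the weight along the string toward the centre is −mg cos φ (φ measured from the bottom), so Newton's second law along the string gives T − mg cos φ = m v²/r.
cos 56.4° = 0.5534, so T = m(v²/r + g cos φ) = 0.408 × ((7.29)²/1.98 + 9.81 × 0.5534) = 0.408 × (26.84 + (5.429)) = 0.408 × 32.27 = 13.17 N.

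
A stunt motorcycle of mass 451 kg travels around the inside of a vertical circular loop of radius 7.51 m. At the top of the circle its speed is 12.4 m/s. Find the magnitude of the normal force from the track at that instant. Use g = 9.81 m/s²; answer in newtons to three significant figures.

4810 N

At the top, both N and the weight mg point inward (toward the centre), so N + mg = mv²/r.
N = m(v²/r − g) = 451 × ((12.4)²/7.51 − 9.81) = 451 × (20.47 − 9.81) = 451 × 10.66 = 4809 N.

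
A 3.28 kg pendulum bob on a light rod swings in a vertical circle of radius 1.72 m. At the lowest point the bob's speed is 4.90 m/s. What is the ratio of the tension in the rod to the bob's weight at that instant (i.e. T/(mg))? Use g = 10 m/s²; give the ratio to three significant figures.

2.40

At the bottom, T − mg = mv²/r, so T = m(v²/r + g) and T/(mg) = v²/(rg) + 1 = (4.90)²/(1.72 × 10.0) + 1 = 1.396 + 1 = 2.396.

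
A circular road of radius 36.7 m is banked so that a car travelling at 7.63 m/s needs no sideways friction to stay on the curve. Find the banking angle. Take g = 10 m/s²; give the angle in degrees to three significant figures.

9.01°

With no friction, the horizontal component of the normal force provides the centripetal force: N sinθ = mv²/r, while N cosθ = mg vertically.
Dividing: tanθ = v²/(r g) = (7.63)²/(36.7 × 10.0) = 58.22/367.0 = 0.1586.
θ = arctan(0.1586) = 9.014°.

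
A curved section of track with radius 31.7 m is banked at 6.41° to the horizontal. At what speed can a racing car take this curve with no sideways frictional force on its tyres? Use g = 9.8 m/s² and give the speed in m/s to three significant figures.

On a frictionless banked curve, N sinθ = mv²/r and N cosθ = mg, so tanθ = v²/(rg).
v = √(r g tanθ) = √(31.7 × 9.8 × tan 6.41°) = √(31.7 × 9.8 × 0.1123) = √34.90 = 5.908 m/s.

5.91 m/s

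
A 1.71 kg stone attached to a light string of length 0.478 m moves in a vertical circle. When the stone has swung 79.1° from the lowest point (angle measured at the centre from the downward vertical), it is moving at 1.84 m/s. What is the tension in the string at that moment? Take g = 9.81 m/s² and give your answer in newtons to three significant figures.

Take the radial direction toward the centre of the circle as positive. The component of the weight along the string toward the centre is −mg cos φ (φ measured from the bottom), so Newton's second law along the string gives T − mg cos φ = m v²/r.
cos 79.1° = 0.1891, so T = m(v²/r + g cos φ) = 1.71 × ((1.84)²/0.478 + 9.81 × 0.1891) = 1.71 × (7.083 + (1.855)) = 1.71 × 8.938 = 15.28 N.

15.3 N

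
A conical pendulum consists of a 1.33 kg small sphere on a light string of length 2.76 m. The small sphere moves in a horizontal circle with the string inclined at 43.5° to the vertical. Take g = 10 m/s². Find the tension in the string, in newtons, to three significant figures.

Vertically the bob has no acceleration, so T cosθ = mg.
T = mg/cosθ = 1.33 × 10.0 / cos 43.5° = 13.30/0.7254 = 18.34 N.

18.3 N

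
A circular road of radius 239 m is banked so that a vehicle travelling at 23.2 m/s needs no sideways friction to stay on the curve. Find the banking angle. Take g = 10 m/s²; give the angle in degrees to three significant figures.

12.7°

For a frictionless banked turn: horizontally N sinθ = mv²/r and vertically N cosθ = mg.
Dividing: tanθ = v²/(r g) = (23.2)²/(239 × 10.0) = 538.2/2390 = 0.2252.
θ = arctan(0.2252) = 12.69°.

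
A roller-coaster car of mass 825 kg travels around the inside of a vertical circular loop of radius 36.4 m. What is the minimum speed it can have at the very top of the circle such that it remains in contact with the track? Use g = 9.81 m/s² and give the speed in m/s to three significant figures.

At the highest point the centre is directly below, so both the weight and N act inward: N + mg = mv²/r.
At minimum speed N → 0, so mg = mv_min²/r ⇒ v_min = √(g r) = √(9.81 × 36.4) = 18.90 m/s.

18.9 m/s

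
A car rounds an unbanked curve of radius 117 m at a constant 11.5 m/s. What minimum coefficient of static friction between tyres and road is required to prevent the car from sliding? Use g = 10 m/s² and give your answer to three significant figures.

Friction provides the centripetal force: μ_s m g = m v²/r, so μ_s = v²/(g r) = (11.50)²/(10.0 × 117) = 132.2/1170 = 0.1130.

0.113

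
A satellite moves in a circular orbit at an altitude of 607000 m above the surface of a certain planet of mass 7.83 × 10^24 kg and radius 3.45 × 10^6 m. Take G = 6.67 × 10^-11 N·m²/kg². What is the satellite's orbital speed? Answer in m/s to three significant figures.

11300 m/s

Orbital radius r = R + h = 3.45 × 10^6 + 607000 = 4.057 × 10^6 m.
Gravity supplies the centripetal force: G M m / r² = m v² / r, so v = √(GM/r).
v = √(6.67 × 10^-11 × 7.83 × 10^24 / 4.057 × 10^6) = √(1.287 × 10^8) = 11350 m/s.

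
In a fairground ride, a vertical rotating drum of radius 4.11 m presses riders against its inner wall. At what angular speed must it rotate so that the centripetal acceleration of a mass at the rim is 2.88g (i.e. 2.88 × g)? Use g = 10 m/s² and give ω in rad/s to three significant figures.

2.65 rad/s

Centripetal acceleration a_c = ω²r. Setting ω²r = 2.88g:
ω = √(2.88g / r) = √(2.88 × 10.0 / 4.11) = √7.007 = 2.647 rad/s.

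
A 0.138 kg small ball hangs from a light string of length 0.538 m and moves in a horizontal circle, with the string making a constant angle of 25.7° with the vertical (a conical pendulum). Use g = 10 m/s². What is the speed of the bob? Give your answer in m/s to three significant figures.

The radius of the circle is r = L sinθ = 0.538 × sin 25.7° = 0.2333 m.
Horizontally T sinθ = mv²/r and vertically T cosθ = mg, so tanθ = v²/(rg).
v = √(r g tanθ) = √(0.2333 × 10.0 × 0.4813) = √1.123 = 1.060 m/s.

1.06 m/s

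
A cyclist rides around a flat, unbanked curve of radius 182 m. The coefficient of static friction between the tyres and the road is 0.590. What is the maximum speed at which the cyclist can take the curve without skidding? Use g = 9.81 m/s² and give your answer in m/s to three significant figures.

32.5 m/s

On a flat curve, static friction is the only horizontal force, so it must supply the full centripetal force: μ_s m g = m v²/r.
Mass cancels: v_max = √(μ_s g r) = √(0.590 × 9.81 × 182) = √1053 = 32.46 m/s.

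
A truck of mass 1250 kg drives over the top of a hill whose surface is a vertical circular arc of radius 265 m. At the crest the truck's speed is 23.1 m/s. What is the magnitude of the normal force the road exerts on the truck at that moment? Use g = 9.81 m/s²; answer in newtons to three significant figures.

At the crest the centripetal acceleration points downward (toward the centre of the arc), so mg − N = mv²/r.
N = m(g − v²/r) = 1250 × (9.81 − (23.1)²/265) = 1250 × (9.81 − 2.014) = 1250 × 7.796 = 9745 N.

9750 N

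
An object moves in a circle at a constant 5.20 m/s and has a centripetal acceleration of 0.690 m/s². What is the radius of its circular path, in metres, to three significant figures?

39.2 m

a_c = v²/r ⇒ r = v²/a_c = (5.20)²/0.690 = 27.04/0.690 = 39.19 m.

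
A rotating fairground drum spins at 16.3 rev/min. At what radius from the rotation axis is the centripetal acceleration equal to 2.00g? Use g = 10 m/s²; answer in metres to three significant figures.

6.86 m

ω = 16.3 rev/min × 2π/60 = 1.707 rad/s.
a_c = ω²r = 2.00g ⇒ r = 2.00 × 10.0 / (1.707)² = 20.00/2.914 = 6.864 m.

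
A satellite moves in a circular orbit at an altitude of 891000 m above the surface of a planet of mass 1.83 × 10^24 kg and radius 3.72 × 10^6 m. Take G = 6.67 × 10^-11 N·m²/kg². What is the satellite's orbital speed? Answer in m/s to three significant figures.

Orbital radius r = R + h = 3.72 × 10^6 + 891000 = 4.611 × 10^6 m.
Gravity supplies the centripetal force: G M m / r² = m v² / r, so v = √(GM/r).
v = √(6.67 × 10^-11 × 1.83 × 10^24 / 4.611 × 10^6) = √(2.647 × 10^7) = 5145 m/s.

5150 m/s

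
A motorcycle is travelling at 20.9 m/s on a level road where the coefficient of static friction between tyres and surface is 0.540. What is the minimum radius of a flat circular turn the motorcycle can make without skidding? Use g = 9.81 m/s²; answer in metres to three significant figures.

82.5 m

At the limit, μ_s m g = m v²/r, so r_min = v²/(μ_s g) = (20.9)²/(0.540 × 9.81) = 436.8/5.297 = 82.46 m.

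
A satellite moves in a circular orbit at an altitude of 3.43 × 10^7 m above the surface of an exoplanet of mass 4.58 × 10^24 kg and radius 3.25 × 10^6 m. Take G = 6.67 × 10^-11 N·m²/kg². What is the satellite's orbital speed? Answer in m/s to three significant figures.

2850 m/s

Orbital radius r = R + h = 3.25 × 10^6 + 3.43 × 10^7 = 3.755 × 10^7 m.
Gravity supplies the centripetal force: G M m / r² = m v² / r, so v = √(GM/r).
v = √(6.67 × 10^-11 × 4.58 × 10^24 / 3.755 × 10^7) = √(8.135 × 10^6) = 2852 m/s.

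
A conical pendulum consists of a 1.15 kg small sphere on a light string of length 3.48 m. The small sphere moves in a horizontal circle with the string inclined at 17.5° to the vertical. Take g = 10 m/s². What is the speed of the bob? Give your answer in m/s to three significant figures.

1.82 m/s

The radius of the circle is r = L sinθ = 3.48 × sin 17.5° = 1.046 m.
Horizontally T sinθ = mv²/r and vertically T cosθ = mg, so tanθ = v²/(rg).
v = √(r g tanθ) = √(1.046 × 10.0 × 0.3153) = √3.299 = 1.816 m/s.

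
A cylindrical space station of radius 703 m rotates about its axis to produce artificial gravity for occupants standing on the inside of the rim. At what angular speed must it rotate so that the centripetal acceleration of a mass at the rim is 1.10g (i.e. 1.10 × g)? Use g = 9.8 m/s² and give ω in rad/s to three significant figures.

Centripetal acceleration a_c = ω²r. Setting ω²r = 1.10g:
ω = √(1.10g / r) = √(1.10 × 9.8 / 703) = √0.01533 = 0.1238 rad/s.

0.124 rad/s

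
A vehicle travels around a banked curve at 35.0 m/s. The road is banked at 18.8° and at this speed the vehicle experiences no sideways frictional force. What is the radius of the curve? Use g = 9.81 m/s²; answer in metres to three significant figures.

367 m

Frictionless banking: tanθ = v²/(rg), so r = v²/(g tanθ).
r = (35.0)²/(9.81 × tan 18.8°) = 1225/(9.81 × 0.3404) = 1225/3.340 = 366.8 m.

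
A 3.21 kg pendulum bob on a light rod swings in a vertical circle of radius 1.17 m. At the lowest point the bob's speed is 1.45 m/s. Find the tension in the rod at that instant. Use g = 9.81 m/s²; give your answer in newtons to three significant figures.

37.3 N

At the lowest point, T points up (toward the centre) and the weight mg points down (away from the centre), so the net inward force is T − mg = mv²/r.
T = m(v²/r + g) = 3.21 × ((1.45)²/1.17 + 9.81) = 3.21 × (1.797 + 9.81) = 3.21 × 11.61 = 37.26 N.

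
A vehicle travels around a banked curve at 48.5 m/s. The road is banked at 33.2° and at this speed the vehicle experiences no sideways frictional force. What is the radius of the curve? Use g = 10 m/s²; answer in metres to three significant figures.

359 m

Frictionless banking: tanθ = v²/(rg), so r = v²/(g tanθ).
r = (48.5)²/(10.0 × tan 33.2°) = 2352/(10.0 × 0.6544) = 2352/6.544 = 359.5 m.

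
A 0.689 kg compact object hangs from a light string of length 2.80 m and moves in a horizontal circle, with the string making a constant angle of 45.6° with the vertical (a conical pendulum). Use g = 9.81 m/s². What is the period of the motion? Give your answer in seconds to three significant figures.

2.81 s

r = L sinθ = 2.001 m. From T sinθ = mω²r and T cosθ = mg: tanθ = ω²r/g, so ω² = g tanθ / r = g/(L cosθ).
ω = √(g/(L cosθ)) = √(9.81/(2.80 × 0.6997)) = √5.008 = 2.238 rad/s.
Period = 2π/ω = 2.808 s.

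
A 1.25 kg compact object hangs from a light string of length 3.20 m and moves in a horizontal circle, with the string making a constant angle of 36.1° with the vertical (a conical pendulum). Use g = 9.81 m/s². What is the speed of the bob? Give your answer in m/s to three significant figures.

3.67 m/s

The radius of the circle is r = L sinθ = 3.20 × sin 36.1° = 1.885 m.
Horizontally T sinθ = mv²/r and vertically T cosθ = mg, so tanθ = v²/(rg).
v = √(r g tanθ) = √(1.885 × 9.81 × 0.7292) = √13.49 = 3.673 m/s.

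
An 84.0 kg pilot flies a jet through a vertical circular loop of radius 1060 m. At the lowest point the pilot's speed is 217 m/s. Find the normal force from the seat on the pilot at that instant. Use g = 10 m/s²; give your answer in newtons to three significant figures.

At the lowest point, N points up (toward the centre) and the weight mg points down (away from the centre), so the net inward force is N − mg = mv²/r.
N = m(v²/r + g) = 84.0 × ((217)²/1060 + 10.0) = 84.0 × (44.42 + 10.0) = 84.0 × 54.42 = 4572 N.

4570 N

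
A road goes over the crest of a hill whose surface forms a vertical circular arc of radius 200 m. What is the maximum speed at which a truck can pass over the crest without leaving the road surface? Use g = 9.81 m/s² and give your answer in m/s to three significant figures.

44.3 m/s

At the crest the centre of the circle is below the truck, so the net downward (centripetal) force is mg − N = mv²/r.
The truck leaves the road when N → 0, giving v_max = √(g r) = √(9.81 × 200) = 44.29 m/s.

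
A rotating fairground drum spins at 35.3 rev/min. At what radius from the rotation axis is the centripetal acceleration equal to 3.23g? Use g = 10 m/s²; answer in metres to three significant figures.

2.36 m

ω = 35.3 rev/min × 2π/60 = 3.697 rad/s.
a_c = ω²r = 3.23g ⇒ r = 3.23 × 10.0 / (3.697)² = 32.30/13.66 = 2.364 m.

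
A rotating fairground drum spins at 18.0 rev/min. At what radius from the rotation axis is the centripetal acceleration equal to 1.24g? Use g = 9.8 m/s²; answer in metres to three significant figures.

ω = 18.0 rev/min × 2π/60 = 1.885 rad/s.
a_c = ω²r = 1.24g ⇒ r = 1.24 × 9.8 / (1.885)² = 12.15/3.553 = 3.420 m.

3.42 m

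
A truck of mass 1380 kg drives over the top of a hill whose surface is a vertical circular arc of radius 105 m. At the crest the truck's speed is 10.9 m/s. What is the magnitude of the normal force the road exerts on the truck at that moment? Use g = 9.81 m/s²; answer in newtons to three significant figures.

At the crest the centripetal acceleration points downward (toward the centre of the arc), so mg − N = mv²/r.
N = m(g − v²/r) = 1380 × (9.81 − (10.9)²/105) = 1380 × (9.81 − 1.132) = 1380 × 8.678 = 11980 N.

12000 N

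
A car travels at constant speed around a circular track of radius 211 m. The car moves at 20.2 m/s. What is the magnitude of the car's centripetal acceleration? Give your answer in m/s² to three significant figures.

a_c = v²/r = (20.20)²/211 = 408.0/211 = 1.934 m/s².

1.93 m/s²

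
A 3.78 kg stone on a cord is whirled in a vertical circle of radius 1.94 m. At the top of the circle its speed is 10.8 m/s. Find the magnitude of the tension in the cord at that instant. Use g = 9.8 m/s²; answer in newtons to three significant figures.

190 N

At the top, both T and the weight mg point inward (toward the centre), so T + mg = mv²/r.
T = m(v²/r − g) = 3.78 × ((10.8)²/1.94 − 9.8) = 3.78 × (60.12 − 9.8) = 3.78 × 50.32 = 190.2 N.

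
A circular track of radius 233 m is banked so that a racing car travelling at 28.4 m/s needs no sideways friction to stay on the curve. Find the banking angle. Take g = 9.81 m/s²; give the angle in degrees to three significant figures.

19.4°

For a frictionless banked turn: horizontally N sinθ = mv²/r and vertically N cosθ = mg.
Dividing: tanθ = v²/(r g) = (28.4)²/(233 × 9.81) = 806.6/2286 = 0.3529.
θ = arctan(0.3529) = 19.44°.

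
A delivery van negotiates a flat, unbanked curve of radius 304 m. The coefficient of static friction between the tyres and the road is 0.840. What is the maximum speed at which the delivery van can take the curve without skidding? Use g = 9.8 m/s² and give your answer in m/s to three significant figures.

50.0 m/s

Friction provides the centripetal force on a flat curve. At maximum speed it is at its limiting value: μ_s m g = m v²/r.
Mass cancels: v_max = √(μ_s g r) = √(0.840 × 9.8 × 304) = √2503 = 50.03 m/s.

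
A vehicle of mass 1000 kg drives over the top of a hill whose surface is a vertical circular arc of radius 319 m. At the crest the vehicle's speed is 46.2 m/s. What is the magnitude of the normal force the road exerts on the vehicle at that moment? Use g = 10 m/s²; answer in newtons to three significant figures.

3310 N

At the crest the centripetal acceleration points downward (toward the centre of the arc), so mg − N = mv²/r.
N = m(g − v²/r) = 1000 × (10.0 − (46.2)²/319) = 1000 × (10.0 − 6.691) = 1000 × 3.309 = 3309 N.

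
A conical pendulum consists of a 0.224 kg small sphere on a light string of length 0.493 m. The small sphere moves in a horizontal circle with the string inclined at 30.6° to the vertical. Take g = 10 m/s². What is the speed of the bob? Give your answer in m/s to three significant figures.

The radius of the circle is r = L sinθ = 0.493 × sin 30.6° = 0.2510 m.
Horizontally T sinθ = mv²/r and vertically T cosθ = mg, so tanθ = v²/(rg).
v = √(r g tanθ) = √(0.2510 × 10.0 × 0.5914) = √1.484 = 1.218 m/s.

1.22 m/s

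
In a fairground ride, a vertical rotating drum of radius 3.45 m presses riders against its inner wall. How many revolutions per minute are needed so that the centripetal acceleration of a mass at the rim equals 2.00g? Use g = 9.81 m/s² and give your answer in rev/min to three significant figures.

Require ω²r = 2.00g, so ω = √(2.00 × 9.81/3.45) = 2.385 rad/s.
In rev/min: ω × 60/(2π) = 2.385 × 60/(2π) = 22.77 rev/min.

22.8 rev/min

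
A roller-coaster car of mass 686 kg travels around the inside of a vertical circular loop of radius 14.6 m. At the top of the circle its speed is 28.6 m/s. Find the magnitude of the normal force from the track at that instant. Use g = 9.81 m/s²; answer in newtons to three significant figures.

At the top, both N and the weight mg point inward (toward the centre), so N + mg = mv²/r.
N = m(v²/r − g) = 686 × ((28.6)²/14.6 − 9.81) = 686 × (56.02 − 9.81) = 686 × 46.21 = 31700 N.

31700 N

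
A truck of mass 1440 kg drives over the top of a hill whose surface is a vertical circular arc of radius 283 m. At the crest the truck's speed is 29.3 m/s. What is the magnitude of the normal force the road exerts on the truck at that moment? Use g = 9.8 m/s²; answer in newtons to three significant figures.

9740 N

At the crest the centripetal acceleration points downward (toward the centre of the arc), so mg − N = mv²/r.
N = m(g − v²/r) = 1440 × (9.8 − (29.3)²/283) = 1440 × (9.8 − 3.034) = 1440 × 6.766 = 9744 N.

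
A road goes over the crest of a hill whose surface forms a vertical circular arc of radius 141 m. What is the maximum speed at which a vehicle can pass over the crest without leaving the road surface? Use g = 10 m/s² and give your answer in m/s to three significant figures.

37.5 m/s

At the crest the centre of the circle is below the vehicle, so the net downward (centripetal) force is mg − N = mv²/r.
The vehicle leaves the road when N → 0, giving v_max = √(g r) = √(10.0 × 141) = 37.55 m/s.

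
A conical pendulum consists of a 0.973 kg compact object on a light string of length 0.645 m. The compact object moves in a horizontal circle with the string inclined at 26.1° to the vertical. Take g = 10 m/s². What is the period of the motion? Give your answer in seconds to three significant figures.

1.51 s

r = L sinθ = 0.2838 m. From T sinθ = mω²r and T cosθ = mg: tanθ = ω²r/g, so ω² = g tanθ / r = g/(L cosθ).
ω = √(g/(L cosθ)) = √(10.0/(0.645 × 0.8980)) = √17.26 = 4.155 rad/s.
Period = 2π/ω = 1.512 s.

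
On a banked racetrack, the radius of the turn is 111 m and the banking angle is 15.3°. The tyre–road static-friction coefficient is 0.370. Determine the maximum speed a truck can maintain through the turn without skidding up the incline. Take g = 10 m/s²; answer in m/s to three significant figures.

28.2 m/s

At the maximum speed, friction acts down the slope at its limiting value f = μN. Radially (horizontal, toward centre): N sinθ + μN cosθ = mv²/r. Vertically: N cosθ − μN sinθ = mg.
Dividing: v² = r g (sinθ + μcosθ)/(cosθ − μsinθ).
sinθ + μcosθ = 0.2639 + 0.370×0.9646 = 0.6208; cosθ − μsinθ = 0.9646 − 0.370×0.2639 = 0.8669.
v² = 111 × 10.0 × 0.6208/0.8669 = 794.8 m²/s², so v = 28.19 m/s.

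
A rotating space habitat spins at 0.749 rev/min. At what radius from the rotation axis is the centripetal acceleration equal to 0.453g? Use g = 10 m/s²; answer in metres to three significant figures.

ω = 0.749 rev/min × 2π/60 = 0.07844 rad/s.
a_c = ω²r = 0.453g ⇒ r = 0.453 × 10.0 / (0.07844)² = 4.530/0.006152 = 736.3 m.

736 m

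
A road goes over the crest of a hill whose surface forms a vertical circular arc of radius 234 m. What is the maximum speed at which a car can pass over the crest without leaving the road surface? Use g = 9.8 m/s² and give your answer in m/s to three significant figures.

47.9 m/s

At the crest the centre of the circle is below the car, so the net downward (centripetal) force is mg − N = mv²/r.
The car leaves the road when N → 0, giving v_max = √(g r) = √(9.8 × 234) = 47.89 m/s.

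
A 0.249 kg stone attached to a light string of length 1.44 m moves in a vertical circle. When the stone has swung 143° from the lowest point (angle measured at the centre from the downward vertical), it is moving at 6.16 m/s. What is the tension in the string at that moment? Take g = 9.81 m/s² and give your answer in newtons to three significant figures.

4.61 N

Take the radial direction toward the centre of the circle as positive. The component of the weight along the string toward the centre is −mg cos φ (φ measured from the bottom), so Newton's second law along the string gives T − mg cos φ = m v²/r.
cos 143° = -0.7986, so T = m(v²/r + g cos φ) = 0.249 × ((6.16)²/1.44 + 9.81 × -0.7986) = 0.249 × (26.35 + (-7.835)) = 0.249 × 18.52 = 4.611 N.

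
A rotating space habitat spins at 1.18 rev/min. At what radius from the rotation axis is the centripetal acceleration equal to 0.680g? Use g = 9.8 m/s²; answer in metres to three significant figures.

436 m

ω = 1.18 rev/min × 2π/60 = 0.1236 rad/s.
a_c = ω²r = 0.680g ⇒ r = 0.680 × 9.8 / (0.1236)² = 6.664/0.01527 = 436.4 m.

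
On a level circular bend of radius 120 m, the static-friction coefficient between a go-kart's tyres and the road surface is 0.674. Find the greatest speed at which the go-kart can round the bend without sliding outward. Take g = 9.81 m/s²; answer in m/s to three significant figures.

28.2 m/s

The only inward force on a level bend is static friction, so at the limit f_s = μ_s N = μ_s m g = m v²/r.
Mass cancels: v_max = √(μ_s g r) = √(0.674 × 9.81 × 120) = √793.4 = 28.17 m/s.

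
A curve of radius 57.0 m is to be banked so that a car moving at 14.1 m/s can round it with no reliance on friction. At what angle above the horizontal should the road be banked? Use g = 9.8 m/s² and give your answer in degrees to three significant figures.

19.6°

For a frictionless banked turn: horizontally N sinθ = mv²/r and vertically N cosθ = mg.
Dividing: tanθ = v²/(r g) = (14.1)²/(57.0 × 9.8) = 198.8/558.6 = 0.3559.
θ = arctan(0.3559) = 19.59°.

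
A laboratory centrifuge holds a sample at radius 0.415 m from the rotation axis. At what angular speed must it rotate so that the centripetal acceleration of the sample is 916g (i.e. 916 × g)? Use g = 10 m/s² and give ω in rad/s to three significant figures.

Centripetal acceleration a_c = ω²r. Setting ω²r = 916g:
ω = √(916g / r) = √(916 × 10.0 / 0.415) = √22070 = 148.6 rad/s.

149 rad/s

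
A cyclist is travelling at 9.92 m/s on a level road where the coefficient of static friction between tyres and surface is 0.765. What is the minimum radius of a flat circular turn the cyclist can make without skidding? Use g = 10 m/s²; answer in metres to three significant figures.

12.9 m

At the limit, μ_s m g = m v²/r, so r_min = v²/(μ_s g) = (9.92)²/(0.765 × 10.0) = 98.41/7.650 = 12.86 m.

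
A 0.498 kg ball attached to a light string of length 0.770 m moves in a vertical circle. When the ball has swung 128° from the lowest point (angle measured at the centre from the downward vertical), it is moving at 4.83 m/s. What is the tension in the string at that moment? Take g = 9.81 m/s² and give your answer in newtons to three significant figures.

Take the radial direction toward the centre of the circle as positive. The component of the weight along the string toward the centre is −mg cos φ (φ measured from the bottom), so Newton's second law along the string gives T − mg cos φ = m v²/r.
cos 128° = -0.6157, so T = m(v²/r + g cos φ) = 0.498 × ((4.83)²/0.770 + 9.81 × -0.6157) = 0.498 × (30.30 + (-6.040)) = 0.498 × 24.26 = 12.08 N.

12.1 N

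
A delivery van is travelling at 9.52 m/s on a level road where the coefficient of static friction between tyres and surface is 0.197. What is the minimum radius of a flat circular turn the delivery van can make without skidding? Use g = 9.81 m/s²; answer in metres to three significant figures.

46.9 m

At the limit, μ_s m g = m v²/r, so r_min = v²/(μ_s g) = (9.52)²/(0.197 × 9.81) = 90.63/1.933 = 46.90 m.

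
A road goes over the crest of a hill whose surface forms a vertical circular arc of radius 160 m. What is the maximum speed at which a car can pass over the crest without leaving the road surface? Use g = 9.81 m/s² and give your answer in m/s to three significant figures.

39.6 m/s

At the crest the centre of the circle is below the car, so the net downward (centripetal) force is mg − N = mv²/r.
The car leaves the road when N → 0, giving v_max = √(g r) = √(9.81 × 160) = 39.62 m/s.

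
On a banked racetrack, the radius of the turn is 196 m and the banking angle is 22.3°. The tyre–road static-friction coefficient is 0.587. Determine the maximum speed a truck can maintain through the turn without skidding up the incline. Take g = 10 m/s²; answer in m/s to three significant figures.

50.7 m/s

At the maximum speed, friction acts down the slope at its limiting value f = μN. Radially (horizontal, toward centre): N sinθ + μN cosθ = mv²/r. Vertically: N cosθ − μN sinθ = mg.
Dividing: v² = r g (sinθ + μcosθ)/(cosθ − μsinθ).
sinθ + μcosθ = 0.3795 + 0.587×0.9252 = 0.9226; cosθ − μsinθ = 0.9252 − 0.587×0.3795 = 0.7025.
v² = 196 × 10.0 × 0.9226/0.7025 = 2574 m²/s², so v = 50.74 m/s.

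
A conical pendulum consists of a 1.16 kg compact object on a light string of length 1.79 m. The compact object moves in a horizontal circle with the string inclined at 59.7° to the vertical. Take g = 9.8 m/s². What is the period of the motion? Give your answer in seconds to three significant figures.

r = L sinθ = 1.545 m. From T sinθ = mω²r and T cosθ = mg: tanθ = ω²r/g, so ω² = g tanθ / r = g/(L cosθ).
ω = √(g/(L cosθ)) = √(9.8/(1.79 × 0.5045)) = √10.85 = 3.294 rad/s.
Period = 2π/ω = 1.907 s.

1.91 s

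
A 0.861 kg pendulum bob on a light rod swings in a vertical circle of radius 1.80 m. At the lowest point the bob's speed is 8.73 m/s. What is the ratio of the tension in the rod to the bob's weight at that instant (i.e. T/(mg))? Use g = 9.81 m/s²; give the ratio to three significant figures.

5.32

At the bottom, T − mg = mv²/r, so T = m(v²/r + g) and T/(mg) = v²/(rg) + 1 = (8.73)²/(1.80 × 9.81) + 1 = 4.316 + 1 = 5.316.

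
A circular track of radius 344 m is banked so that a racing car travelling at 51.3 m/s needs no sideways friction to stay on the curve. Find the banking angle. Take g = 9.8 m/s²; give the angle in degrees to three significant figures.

With no friction, the horizontal component of the normal force provides the centripetal force: N sinθ = mv²/r, while N cosθ = mg vertically.
Dividing: tanθ = v²/(r g) = (51.3)²/(344 × 9.8) = 2632/3371 = 0.7806.
θ = arctan(0.7806) = 37.98°.

38.0°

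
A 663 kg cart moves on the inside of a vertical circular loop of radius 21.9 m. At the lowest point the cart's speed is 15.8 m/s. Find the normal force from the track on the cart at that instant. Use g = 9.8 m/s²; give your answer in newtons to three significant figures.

14100 N

At the lowest point, N points up (toward the centre) and the weight mg points down (away from the centre), so the net inward force is N − mg = mv²/r.
N = m(v²/r + g) = 663 × ((15.8)²/21.9 + 9.8) = 663 × (11.40 + 9.8) = 663 × 21.20 = 14050 N.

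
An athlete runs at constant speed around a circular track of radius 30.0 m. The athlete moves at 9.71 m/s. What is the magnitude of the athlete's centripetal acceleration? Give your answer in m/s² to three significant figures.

a_c = v²/r = (9.710)²/30.0 = 94.28/30.0 = 3.143 m/s².

3.14 m/s²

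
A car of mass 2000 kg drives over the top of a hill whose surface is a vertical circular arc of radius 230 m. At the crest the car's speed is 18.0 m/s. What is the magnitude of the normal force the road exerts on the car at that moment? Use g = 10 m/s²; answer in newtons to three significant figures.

17200 N

At the crest the centripetal acceleration points downward (toward the centre of the arc), so mg − N = mv²/r.
N = m(g − v²/r) = 2000 × (10.0 − (18.0)²/230) = 2000 × (10.0 − 1.409) = 2000 × 8.591 = 17180 N.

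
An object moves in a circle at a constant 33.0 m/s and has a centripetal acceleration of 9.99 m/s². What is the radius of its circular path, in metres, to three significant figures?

a_c = v²/r ⇒ r = v²/a_c = (33.0)²/9.99 = 1089/9.99 = 109.0 m.

109 m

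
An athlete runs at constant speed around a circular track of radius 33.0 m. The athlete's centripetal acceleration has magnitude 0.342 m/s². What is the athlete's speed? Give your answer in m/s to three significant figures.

a_c = v²/r ⇒ v = √(a_c · r) = √(0.342 × 33.0) = √11.29 = 3.359 m/s.

3.36 m/s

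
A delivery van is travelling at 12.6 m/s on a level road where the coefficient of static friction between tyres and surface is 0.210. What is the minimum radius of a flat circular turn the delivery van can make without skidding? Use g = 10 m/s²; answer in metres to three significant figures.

At the limit, μ_s m g = m v²/r, so r_min = v²/(μ_s g) = (12.6)²/(0.210 × 10.0) = 158.8/2.100 = 75.60 m.

75.6 m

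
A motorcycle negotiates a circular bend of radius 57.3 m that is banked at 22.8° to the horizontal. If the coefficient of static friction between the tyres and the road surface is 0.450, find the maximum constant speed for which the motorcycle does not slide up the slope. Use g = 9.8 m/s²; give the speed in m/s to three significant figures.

At the maximum speed, friction acts down the slope at its limiting value f = μN. Radially (horizontal, toward centre): N sinθ + μN cosθ = mv²/r. Vertically: N cosθ − μN sinθ = mg.
Dividing: v² = r g (sinθ + μcosθ)/(cosθ − μsinθ).
sinθ + μcosθ = 0.3875 + 0.450×0.9219 = 0.8024; cosθ − μsinθ = 0.9219 − 0.450×0.3875 = 0.7475.
v² = 57.3 × 9.8 × 0.8024/0.7475 = 602.8 m²/s², so v = 24.55 m/s.

24.6 m/s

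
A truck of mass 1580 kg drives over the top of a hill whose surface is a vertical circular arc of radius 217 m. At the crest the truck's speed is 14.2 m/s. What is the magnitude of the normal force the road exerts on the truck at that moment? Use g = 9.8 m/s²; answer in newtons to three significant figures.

14000 N

At the crest the centripetal acceleration points downward (toward the centre of the arc), so mg − N = mv²/r.
N = m(g − v²/r) = 1580 × (9.8 − (14.2)²/217) = 1580 × (9.8 − 0.9292) = 1580 × 8.871 = 14020 N.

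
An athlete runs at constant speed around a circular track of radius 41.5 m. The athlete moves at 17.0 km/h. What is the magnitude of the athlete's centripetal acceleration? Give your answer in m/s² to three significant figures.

v = 17.0 km/h = 17.0/3.6 = 4.722 m/s.
a_c = v²/r = (4.722)²/41.5 = 22.30/41.5 = 0.5373 m/s².

0.537 m/s²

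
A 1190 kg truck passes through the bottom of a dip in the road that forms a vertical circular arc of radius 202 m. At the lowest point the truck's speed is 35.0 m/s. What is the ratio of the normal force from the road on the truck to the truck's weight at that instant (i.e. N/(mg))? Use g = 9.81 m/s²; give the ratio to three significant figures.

At the bottom, N − mg = mv²/r, so N = m(v²/r + g) and N/(mg) = v²/(rg) + 1 = (35.0)²/(202 × 9.81) + 1 = 0.6182 + 1 = 1.618.

1.62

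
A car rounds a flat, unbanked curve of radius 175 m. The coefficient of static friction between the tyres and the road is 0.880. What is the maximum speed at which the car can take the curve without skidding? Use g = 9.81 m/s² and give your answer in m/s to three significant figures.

38.9 m/s

On a flat curve, static friction is the only horizontal force, so it must supply the full centripetal force: μ_s m g = m v²/r.
Mass cancels: v_max = √(μ_s g r) = √(0.880 × 9.81 × 175) = √1511 = 38.87 m/s.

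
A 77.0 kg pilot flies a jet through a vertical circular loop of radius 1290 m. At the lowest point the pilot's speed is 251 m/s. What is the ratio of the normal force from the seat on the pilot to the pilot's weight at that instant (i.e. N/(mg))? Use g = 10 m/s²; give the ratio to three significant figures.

At the bottom, N − mg = mv²/r, so N = m(v²/r + g) and N/(mg) = v²/(rg) + 1 = (251)²/(1290 × 10.0) + 1 = 4.884 + 1 = 5.884.

5.88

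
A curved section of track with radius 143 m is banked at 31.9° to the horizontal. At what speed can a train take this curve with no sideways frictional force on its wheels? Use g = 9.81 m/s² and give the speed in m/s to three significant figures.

29.5 m/s

On a frictionless banked curve, N sinθ = mv²/r and N cosθ = mg, so tanθ = v²/(rg).
v = √(r g tanθ) = √(143 × 9.81 × tan 31.9°) = √(143 × 9.81 × 0.6224) = √873.2 = 29.55 m/s.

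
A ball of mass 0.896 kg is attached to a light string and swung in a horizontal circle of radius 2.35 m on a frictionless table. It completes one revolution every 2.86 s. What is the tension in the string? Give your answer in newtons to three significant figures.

v = 2πr/T = 2π × 2.35/2.86 = 5.163 m/s.
The tension is the only horizontal force, so it supplies the full centripetal force: T = m v²/r = 0.896 × (5.163)²/2.35 = 0.896 × 26.65/2.35 = 10.16 N.

10.2 N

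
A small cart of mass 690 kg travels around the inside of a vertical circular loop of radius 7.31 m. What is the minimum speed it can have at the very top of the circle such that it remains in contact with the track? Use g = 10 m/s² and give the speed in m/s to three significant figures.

At the highest point the centre is directly below, so both the weight and N act inward: N + mg = mv²/r.
At minimum speed N → 0, so mg = mv_min²/r ⇒ v_min = √(g r) = √(10.0 × 7.31) = 8.550 m/s.

8.55 m/s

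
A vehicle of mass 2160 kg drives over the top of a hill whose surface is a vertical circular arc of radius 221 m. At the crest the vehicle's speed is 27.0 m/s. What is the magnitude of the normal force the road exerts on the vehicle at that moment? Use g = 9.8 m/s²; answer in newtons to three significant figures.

14000 N

At the crest the centripetal acceleration points downward (toward the centre of the arc), so mg − N = mv²/r.
N = m(g − v²/r) = 2160 × (9.8 − (27.0)²/221) = 2160 × (9.8 − 3.299) = 2160 × 6.501 = 14040 N.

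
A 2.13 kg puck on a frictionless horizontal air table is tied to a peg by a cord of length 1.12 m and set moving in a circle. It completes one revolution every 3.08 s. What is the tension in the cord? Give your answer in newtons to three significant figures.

v = 2πr/T = 2π × 1.12/3.08 = 2.285 m/s.
The tension is the only horizontal force, so it supplies the full centripetal force: T = m v²/r = 2.13 × (2.285)²/1.12 = 2.13 × 5.220/1.12 = 9.928 N.

9.93 N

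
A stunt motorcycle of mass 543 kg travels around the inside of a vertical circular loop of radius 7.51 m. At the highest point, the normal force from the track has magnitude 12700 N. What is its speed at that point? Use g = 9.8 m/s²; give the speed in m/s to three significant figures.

15.8 m/s

At the top, N + mg = mv²/r, so v = √(r(N/m + g)) = √(7.51 × (12700/543 + 9.8)) = √(7.51 × 33.19) = √249.2 = 15.79 m/s.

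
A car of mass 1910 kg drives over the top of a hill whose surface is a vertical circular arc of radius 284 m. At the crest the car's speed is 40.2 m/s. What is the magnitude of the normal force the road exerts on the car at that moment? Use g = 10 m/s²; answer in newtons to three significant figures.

At the crest the centripetal acceleration points downward (toward the centre of the arc), so mg − N = mv²/r.
N = m(g − v²/r) = 1910 × (10.0 − (40.2)²/284) = 1910 × (10.0 − 5.690) = 1910 × 4.310 = 8232 N.

8230 N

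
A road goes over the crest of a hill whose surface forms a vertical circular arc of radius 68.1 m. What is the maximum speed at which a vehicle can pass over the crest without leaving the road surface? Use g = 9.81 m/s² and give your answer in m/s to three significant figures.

At the crest the centre of the circle is below the vehicle, so the net downward (centripetal) force is mg − N = mv²/r.
The vehicle leaves the road when N → 0, giving v_max = √(g r) = √(9.81 × 68.1) = 25.85 m/s.

25.8 m/s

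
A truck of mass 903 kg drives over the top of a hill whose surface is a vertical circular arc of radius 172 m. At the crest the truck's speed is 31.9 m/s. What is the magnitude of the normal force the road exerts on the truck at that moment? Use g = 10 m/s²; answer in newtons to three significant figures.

3690 N

At the crest the centripetal acceleration points downward (toward the centre of the arc), so mg − N = mv²/r.
N = m(g − v²/r) = 903 × (10.0 − (31.9)²/172) = 903 × (10.0 − 5.916) = 903 × 4.084 = 3688 N.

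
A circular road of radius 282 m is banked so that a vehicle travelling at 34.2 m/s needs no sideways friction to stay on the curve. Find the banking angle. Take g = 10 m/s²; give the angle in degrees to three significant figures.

22.5°

With no friction, the horizontal component of the normal force provides the centripetal force: N sinθ = mv²/r, while N cosθ = mg vertically.
Dividing: tanθ = v²/(r g) = (34.2)²/(282 × 10.0) = 1170/2820 = 0.4148.
θ = arctan(0.4148) = 22.53°.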